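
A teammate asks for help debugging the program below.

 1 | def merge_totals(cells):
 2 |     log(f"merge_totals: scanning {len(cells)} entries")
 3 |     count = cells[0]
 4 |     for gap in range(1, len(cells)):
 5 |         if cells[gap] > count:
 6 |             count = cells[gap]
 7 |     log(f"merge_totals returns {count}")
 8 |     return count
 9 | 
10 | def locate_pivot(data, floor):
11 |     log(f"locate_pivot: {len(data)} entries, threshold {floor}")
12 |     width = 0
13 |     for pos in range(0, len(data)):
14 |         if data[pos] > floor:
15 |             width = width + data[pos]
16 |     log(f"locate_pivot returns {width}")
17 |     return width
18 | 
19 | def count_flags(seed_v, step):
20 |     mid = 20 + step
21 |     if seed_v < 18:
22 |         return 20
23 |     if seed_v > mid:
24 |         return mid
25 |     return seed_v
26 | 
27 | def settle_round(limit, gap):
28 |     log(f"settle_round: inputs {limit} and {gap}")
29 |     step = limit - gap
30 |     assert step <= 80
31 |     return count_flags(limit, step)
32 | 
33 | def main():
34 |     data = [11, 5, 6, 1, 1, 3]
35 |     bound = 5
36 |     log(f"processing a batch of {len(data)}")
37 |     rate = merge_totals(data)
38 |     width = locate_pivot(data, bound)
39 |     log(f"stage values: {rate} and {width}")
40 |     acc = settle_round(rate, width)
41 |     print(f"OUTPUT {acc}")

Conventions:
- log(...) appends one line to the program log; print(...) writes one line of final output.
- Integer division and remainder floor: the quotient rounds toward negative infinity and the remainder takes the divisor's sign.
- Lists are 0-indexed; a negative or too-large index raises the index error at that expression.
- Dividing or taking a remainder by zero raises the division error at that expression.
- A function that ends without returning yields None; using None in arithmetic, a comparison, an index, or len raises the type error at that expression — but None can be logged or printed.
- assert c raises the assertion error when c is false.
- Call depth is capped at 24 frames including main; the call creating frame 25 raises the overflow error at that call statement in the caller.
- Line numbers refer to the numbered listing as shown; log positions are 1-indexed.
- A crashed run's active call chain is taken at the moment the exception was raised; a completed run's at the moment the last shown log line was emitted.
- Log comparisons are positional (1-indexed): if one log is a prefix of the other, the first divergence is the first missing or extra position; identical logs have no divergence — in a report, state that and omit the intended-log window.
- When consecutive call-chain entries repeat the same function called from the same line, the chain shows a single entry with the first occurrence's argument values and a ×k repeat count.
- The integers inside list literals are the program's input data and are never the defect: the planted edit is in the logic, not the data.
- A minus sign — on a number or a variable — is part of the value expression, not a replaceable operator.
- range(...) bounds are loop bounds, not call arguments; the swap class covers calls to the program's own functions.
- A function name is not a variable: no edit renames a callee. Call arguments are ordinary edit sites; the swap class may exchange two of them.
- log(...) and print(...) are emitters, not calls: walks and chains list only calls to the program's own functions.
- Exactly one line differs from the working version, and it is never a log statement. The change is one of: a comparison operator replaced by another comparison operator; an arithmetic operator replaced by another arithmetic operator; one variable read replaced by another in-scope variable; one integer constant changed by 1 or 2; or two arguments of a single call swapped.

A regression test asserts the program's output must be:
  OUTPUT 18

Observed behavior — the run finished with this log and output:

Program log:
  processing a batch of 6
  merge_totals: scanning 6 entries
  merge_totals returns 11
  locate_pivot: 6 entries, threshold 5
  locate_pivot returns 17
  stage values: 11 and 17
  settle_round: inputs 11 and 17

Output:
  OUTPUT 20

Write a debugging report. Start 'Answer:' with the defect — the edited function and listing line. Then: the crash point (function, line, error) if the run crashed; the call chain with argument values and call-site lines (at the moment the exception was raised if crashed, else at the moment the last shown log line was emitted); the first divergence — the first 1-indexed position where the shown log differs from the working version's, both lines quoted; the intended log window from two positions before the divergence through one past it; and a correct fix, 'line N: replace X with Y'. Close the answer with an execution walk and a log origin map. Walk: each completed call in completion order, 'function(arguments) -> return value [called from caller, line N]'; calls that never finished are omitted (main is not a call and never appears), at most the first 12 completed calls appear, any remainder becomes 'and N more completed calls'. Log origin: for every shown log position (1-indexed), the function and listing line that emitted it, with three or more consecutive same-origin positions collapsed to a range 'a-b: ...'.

Answer: the defect is in count_flags at line 22.
Key observation: The logs agree in full; only the final output differs.
Call chain: main -> settle_round(11, 17) (called at line 40).
First divergence: there is none — every log position agrees.
Execution walk:
  merge_totals([11, 5, 6, 1, 1, 3]) -> 11  [called from main, line 37]
  locate_pivot([11, 5, 6, 1, 1, 3], 5) -> 17  [called from main, line 38]
  count_flags(11, -6) -> 20  [called from settle_round, line 31]
  settle_round(11, 17) -> 20  [called from main, line 40]
Log line origins:
  1: logged in main at line 36
  2: logged in merge_totals at line 2
  3: logged in merge_totals at line 7
  4: logged in locate_pivot at line 11
  5: logged in locate_pivot at line 16
  6: logged in main at line 39
  7: logged in settle_round at line 28
A correct fix: line 22: replace `20` with `18`.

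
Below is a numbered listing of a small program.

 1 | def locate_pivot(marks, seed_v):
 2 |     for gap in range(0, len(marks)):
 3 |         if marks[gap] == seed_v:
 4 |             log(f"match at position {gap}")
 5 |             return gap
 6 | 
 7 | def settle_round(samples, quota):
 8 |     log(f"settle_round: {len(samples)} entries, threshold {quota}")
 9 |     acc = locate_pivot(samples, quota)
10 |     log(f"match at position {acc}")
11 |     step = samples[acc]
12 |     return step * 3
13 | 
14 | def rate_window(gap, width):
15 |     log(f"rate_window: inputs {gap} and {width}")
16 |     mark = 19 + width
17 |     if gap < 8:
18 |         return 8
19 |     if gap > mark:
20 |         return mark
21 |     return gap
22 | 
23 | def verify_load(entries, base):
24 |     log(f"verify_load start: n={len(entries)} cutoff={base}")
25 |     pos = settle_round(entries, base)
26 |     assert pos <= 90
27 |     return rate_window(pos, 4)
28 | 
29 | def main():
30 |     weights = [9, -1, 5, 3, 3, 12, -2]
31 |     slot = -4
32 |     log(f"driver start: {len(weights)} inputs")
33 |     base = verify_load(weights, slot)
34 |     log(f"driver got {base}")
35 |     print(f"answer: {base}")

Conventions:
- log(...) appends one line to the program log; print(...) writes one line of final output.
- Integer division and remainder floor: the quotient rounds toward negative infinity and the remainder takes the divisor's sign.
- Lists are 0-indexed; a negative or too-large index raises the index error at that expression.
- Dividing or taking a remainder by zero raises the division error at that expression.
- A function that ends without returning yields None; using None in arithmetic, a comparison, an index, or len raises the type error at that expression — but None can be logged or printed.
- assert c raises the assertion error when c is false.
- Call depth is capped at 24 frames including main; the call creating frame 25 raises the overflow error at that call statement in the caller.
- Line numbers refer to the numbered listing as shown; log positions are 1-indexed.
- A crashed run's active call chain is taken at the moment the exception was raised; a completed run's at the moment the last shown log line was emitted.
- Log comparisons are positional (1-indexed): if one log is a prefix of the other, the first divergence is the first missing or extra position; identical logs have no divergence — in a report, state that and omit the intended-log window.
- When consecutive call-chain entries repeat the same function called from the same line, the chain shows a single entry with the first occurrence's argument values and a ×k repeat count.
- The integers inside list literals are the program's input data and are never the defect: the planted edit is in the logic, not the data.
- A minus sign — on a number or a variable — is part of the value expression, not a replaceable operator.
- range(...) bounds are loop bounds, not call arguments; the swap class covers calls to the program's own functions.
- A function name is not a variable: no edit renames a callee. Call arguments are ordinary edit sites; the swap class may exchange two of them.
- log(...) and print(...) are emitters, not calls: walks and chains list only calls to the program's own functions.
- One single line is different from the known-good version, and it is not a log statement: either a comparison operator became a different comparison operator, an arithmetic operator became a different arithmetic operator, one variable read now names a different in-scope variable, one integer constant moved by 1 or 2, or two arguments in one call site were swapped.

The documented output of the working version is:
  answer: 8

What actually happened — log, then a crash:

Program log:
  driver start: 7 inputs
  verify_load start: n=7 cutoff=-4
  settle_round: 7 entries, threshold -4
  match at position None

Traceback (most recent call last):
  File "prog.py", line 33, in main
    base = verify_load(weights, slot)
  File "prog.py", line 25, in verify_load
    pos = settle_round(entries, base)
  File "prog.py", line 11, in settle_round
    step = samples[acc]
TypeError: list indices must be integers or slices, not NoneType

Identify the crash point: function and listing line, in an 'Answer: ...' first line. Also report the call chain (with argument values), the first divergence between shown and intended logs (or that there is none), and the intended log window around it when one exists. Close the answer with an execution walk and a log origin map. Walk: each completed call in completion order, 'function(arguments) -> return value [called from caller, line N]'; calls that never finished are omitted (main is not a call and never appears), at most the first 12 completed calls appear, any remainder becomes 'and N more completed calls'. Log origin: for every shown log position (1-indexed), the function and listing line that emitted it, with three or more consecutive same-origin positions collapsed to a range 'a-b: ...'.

Answer: the error was raised in settle_round, line 11.
The tell: At log position 2 the runs split — shown 'verify_load start: n=7 cutoff=-4', but the working version logs 'verify_load start: n=7 cutoff=-2'.
Call chain: main -> verify_load([9, -1, 5, 3, 3, 12, -2], -4) (called at line 33) -> settle_round([9, -1, 5, 3, 3, 12, -2], -4) (called at line 25).
First divergence: position 2 — shown 'verify_load start: n=7 cutoff=-4', intended 'verify_load start: n=7 cutoff=-2'.
Intended log window:
  1: driver start: 7 inputs
  2: verify_load start: n=7 cutoff=-2
  3: settle_round: 7 entries, threshold -2
Execution walk:
  locate_pivot([9, -1, 5, 3, 3, 12, -2], -4) -> None  [called from settle_round, line 9]
Origin of each log line:
  1: from main, line 32
  2: from verify_load, line 24
  3: from settle_round, line 8
  4: from settle_round, line 10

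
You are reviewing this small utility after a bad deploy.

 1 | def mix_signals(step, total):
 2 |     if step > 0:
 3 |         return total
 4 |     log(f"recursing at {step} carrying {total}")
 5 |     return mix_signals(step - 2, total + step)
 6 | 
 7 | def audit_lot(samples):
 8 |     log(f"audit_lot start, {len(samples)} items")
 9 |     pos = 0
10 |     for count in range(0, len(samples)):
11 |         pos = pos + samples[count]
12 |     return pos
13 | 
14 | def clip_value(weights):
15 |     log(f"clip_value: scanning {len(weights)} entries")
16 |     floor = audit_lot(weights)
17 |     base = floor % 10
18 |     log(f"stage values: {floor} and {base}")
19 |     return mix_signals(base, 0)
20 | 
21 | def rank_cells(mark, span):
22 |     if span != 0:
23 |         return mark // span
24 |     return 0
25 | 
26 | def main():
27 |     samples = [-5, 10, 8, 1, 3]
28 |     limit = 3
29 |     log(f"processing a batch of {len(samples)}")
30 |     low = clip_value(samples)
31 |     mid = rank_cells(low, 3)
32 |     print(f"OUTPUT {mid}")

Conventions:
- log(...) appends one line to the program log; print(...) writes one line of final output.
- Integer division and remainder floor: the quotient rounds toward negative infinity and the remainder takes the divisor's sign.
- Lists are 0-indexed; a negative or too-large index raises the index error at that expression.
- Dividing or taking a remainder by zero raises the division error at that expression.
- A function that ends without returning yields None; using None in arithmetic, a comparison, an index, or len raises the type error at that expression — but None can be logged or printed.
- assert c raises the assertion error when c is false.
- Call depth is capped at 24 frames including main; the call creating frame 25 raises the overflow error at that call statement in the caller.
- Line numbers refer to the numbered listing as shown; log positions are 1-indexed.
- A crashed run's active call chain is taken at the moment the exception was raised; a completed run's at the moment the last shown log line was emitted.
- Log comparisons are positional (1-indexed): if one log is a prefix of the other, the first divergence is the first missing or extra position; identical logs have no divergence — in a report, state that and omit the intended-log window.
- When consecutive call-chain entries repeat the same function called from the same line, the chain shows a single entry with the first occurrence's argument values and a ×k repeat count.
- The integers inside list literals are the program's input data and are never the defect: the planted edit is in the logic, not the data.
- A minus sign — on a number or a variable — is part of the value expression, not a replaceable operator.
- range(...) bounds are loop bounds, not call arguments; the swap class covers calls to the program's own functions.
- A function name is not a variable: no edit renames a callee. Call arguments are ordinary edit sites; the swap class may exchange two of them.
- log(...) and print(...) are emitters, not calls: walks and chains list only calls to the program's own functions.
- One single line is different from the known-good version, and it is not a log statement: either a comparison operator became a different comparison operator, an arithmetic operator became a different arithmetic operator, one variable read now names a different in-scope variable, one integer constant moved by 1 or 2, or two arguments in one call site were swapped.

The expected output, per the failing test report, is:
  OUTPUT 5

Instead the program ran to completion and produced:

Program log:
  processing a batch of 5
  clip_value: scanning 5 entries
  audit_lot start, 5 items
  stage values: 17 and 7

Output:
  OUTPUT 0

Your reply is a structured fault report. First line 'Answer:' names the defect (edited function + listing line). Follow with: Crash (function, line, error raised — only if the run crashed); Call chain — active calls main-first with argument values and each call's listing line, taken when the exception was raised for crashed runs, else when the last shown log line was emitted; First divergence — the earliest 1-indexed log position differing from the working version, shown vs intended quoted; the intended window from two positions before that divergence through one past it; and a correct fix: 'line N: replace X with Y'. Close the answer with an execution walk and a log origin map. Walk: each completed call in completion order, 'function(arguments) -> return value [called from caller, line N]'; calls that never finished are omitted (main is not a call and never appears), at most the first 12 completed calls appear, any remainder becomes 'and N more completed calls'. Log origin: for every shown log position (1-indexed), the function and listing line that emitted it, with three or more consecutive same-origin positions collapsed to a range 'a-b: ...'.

Answer: the defect is in mix_signals at line 2.
Core observation: A complete run would log 'recursing at 7 carrying 0' next, but this one stopped at 4 lines.
Call chain: main -> clip_value([-5, 10, 8, 1, 3]) (called at line 30).
First divergence: position 5 — after 4 matching lines the faulty run goes silent; intended next line 'recursing at 7 carrying 0'.
Intended log window:
  3: audit_lot start, 5 items
  4: stage values: 17 and 7
  5: recursing at 7 carrying 0
  6: recursing at 5 carrying 7
Execution walk:
  audit_lot([-5, 10, 8, 1, 3]) -> 17  [called from clip_value, line 16]
  mix_signals(7, 0) -> 0  [called from clip_value, line 19]
  clip_value([-5, 10, 8, 1, 3]) -> 0  [called from main, line 30]
  rank_cells(0, 3) -> 0  [called from main, line 31]
Log origins:
  1: from main, line 29
  2: from clip_value, line 15
  3: from audit_lot, line 8
  4: from clip_value, line 18
A correct fix: line 2: replace `>` with `<=`.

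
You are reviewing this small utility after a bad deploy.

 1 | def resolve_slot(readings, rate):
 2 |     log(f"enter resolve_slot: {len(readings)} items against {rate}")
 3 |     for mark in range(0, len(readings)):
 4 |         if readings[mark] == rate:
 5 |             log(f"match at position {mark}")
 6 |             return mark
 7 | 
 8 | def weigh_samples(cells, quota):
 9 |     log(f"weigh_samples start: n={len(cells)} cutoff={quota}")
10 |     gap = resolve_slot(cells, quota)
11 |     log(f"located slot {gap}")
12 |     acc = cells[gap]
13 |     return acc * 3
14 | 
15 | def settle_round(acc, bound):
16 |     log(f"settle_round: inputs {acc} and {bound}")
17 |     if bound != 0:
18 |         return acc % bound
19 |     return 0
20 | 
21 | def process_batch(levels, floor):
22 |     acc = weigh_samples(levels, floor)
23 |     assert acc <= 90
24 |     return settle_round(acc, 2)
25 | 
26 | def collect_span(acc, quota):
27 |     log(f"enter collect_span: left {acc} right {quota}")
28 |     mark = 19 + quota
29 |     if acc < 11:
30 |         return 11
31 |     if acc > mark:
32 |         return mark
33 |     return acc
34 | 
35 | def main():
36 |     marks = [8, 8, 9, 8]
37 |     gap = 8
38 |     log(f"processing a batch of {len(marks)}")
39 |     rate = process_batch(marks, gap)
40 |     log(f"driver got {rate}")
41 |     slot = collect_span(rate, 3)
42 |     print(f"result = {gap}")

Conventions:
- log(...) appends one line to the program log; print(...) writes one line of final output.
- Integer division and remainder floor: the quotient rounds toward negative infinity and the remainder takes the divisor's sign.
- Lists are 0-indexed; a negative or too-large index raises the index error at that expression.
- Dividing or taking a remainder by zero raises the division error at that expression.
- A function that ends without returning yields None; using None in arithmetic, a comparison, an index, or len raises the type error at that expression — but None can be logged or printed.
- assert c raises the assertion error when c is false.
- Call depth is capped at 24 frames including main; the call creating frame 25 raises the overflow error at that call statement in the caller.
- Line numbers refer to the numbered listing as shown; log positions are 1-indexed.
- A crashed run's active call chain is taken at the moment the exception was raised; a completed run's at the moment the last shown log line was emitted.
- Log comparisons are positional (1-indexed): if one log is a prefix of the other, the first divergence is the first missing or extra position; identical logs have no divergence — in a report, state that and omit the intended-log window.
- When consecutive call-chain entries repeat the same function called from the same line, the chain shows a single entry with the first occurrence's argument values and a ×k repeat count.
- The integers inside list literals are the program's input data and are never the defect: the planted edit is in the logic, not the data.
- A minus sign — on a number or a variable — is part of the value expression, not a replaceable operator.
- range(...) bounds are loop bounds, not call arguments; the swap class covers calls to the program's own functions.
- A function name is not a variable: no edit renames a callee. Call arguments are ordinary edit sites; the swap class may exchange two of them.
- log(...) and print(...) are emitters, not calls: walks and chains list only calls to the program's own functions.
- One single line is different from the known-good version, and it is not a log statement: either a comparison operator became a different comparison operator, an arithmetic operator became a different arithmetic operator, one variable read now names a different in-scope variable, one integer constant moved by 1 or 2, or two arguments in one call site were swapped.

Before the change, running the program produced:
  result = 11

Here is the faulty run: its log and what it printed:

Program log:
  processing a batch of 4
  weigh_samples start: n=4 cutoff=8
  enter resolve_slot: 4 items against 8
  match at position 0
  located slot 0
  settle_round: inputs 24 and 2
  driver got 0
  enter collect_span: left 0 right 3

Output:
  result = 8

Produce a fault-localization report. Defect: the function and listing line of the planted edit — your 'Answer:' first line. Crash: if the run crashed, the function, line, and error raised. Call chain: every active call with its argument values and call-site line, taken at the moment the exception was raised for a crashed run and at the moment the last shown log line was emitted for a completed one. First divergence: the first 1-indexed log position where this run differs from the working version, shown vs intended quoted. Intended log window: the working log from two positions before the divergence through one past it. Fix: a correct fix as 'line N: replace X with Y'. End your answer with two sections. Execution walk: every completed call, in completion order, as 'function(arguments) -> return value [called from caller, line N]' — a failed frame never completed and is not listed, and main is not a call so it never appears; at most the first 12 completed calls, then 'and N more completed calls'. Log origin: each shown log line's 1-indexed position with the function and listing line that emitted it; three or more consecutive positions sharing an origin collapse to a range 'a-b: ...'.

Answer: the defect is in main at line 42.
Key observation: The logs agree in full; only the final output differs.
Call chain: main -> collect_span(0, 3) (called at line 41).
First divergence: none — the logs agree in full.
Execution walk:
  resolve_slot([8, 8, 9, 8], 8) -> 0  [called from weigh_samples, line 10]
  weigh_samples([8, 8, 9, 8], 8) -> 24  [called from process_batch, line 22]
  settle_round(24, 2) -> 0  [called from process_batch, line 24]
  process_batch([8, 8, 9, 8], 8) -> 0  [called from main, line 39]
  collect_span(0, 3) -> 11  [called from main, line 41]
Log origins:
  1: emitted by main (line 38)
  2: emitted by weigh_samples (line 9)
  3: emitted by resolve_slot (line 2)
  4: emitted by resolve_slot (line 5)
  5: emitted by weigh_samples (line 11)
  6: emitted by settle_round (line 16)
  7: emitted by main (line 40)
  8: emitted by collect_span (line 27)
A correct fix: line 42: replace `gap` with `slot`.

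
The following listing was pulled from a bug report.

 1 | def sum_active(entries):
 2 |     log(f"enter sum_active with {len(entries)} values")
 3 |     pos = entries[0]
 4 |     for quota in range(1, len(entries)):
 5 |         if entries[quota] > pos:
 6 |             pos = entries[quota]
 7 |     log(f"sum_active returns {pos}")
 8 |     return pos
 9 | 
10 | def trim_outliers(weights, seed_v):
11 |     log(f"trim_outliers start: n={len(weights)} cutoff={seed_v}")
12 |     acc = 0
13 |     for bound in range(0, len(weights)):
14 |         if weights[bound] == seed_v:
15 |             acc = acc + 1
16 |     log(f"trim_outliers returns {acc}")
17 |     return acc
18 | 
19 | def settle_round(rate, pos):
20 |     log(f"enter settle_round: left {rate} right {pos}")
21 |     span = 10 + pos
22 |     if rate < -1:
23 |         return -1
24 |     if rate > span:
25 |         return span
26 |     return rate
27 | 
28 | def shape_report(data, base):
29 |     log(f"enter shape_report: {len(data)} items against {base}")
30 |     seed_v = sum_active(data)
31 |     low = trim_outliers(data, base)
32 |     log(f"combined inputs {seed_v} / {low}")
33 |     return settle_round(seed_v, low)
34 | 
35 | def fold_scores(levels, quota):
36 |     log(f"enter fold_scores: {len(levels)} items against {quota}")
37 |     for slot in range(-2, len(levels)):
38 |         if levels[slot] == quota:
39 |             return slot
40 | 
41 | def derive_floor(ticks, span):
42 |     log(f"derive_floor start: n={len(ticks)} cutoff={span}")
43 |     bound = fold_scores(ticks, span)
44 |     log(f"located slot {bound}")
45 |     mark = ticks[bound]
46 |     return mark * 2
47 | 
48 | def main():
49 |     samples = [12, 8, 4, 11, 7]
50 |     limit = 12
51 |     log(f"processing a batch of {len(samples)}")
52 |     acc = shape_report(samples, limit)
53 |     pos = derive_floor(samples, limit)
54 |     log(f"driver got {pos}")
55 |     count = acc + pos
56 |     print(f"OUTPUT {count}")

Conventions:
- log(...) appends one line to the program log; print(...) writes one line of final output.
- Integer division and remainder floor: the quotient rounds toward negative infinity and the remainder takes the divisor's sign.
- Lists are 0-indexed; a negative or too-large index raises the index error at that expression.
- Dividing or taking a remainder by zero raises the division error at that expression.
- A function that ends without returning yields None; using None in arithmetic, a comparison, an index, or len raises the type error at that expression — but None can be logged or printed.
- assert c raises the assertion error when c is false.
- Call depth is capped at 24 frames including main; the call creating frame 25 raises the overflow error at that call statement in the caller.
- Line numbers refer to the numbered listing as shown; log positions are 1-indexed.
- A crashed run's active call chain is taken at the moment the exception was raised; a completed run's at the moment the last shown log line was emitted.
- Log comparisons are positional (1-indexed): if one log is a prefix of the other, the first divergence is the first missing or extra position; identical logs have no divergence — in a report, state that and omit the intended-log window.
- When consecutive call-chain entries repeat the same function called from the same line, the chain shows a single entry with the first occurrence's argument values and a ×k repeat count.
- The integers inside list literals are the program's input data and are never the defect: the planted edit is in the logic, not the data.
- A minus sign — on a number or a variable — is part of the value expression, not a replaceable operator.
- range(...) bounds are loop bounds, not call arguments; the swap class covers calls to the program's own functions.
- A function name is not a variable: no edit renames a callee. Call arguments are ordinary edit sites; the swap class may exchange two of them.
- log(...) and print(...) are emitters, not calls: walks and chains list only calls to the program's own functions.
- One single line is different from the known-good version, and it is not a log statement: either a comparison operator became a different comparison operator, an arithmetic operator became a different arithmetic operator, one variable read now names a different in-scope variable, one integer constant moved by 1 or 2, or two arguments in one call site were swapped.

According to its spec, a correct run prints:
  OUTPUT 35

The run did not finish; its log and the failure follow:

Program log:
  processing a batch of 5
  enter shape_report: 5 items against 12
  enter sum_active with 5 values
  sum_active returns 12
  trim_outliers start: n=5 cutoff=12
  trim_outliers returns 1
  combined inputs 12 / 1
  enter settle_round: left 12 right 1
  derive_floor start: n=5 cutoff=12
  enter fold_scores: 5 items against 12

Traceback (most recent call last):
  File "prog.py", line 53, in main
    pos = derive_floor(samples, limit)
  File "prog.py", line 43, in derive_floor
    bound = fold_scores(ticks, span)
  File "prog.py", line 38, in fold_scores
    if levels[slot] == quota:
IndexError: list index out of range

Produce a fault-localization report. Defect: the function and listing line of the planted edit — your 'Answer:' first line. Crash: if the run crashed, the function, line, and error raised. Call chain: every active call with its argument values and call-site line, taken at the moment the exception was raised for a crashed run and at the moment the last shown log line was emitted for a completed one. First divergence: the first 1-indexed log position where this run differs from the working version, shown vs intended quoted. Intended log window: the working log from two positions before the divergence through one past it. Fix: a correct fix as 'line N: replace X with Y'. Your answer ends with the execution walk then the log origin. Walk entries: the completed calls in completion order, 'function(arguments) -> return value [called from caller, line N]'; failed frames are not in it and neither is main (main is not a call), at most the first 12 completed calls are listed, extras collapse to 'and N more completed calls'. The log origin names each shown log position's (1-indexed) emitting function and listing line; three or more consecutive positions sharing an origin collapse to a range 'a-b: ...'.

Answer: the defect is in fold_scores at line 37.
The tell: After 10 matching log lines the faulty run goes silent, while the working version continues with 'located slot 0'.
Crash: fold_scores, line 38, IndexError.
Call chain: main -> derive_floor([12, 8, 4, 11, 7], 12) (called at line 53) -> fold_scores([12, 8, 4, 11, 7], 12) (called at line 43).
First divergence: position 11 — after 10 matching lines the faulty run goes silent; intended next line 'located slot 0'.
Intended log window:
  9: derive_floor start: n=5 cutoff=12
  10: enter fold_scores: 5 items against 12
  11: located slot 0
  12: driver got 24
Execution walk:
  sum_active([12, 8, 4, 11, 7]) -> 12  [called from shape_report, line 30]
  trim_outliers([12, 8, 4, 11, 7], 12) -> 1  [called from shape_report, line 31]
  settle_round(12, 1) -> 11  [called from shape_report, line 33]
  shape_report([12, 8, 4, 11, 7], 12) -> 11  [called from main, line 52]
Log origins:
  1: logged in main at line 51
  2: logged in shape_report at line 29
  3: logged in sum_active at line 2
  4: logged in sum_active at line 7
  5: logged in trim_outliers at line 11
  6: logged in trim_outliers at line 16
  7: logged in shape_report at line 32
  8: logged in settle_round at line 20
  9: logged in derive_floor at line 42
  10: logged in fold_scores at line 36
A correct fix: line 37: replace `-2` with `0`.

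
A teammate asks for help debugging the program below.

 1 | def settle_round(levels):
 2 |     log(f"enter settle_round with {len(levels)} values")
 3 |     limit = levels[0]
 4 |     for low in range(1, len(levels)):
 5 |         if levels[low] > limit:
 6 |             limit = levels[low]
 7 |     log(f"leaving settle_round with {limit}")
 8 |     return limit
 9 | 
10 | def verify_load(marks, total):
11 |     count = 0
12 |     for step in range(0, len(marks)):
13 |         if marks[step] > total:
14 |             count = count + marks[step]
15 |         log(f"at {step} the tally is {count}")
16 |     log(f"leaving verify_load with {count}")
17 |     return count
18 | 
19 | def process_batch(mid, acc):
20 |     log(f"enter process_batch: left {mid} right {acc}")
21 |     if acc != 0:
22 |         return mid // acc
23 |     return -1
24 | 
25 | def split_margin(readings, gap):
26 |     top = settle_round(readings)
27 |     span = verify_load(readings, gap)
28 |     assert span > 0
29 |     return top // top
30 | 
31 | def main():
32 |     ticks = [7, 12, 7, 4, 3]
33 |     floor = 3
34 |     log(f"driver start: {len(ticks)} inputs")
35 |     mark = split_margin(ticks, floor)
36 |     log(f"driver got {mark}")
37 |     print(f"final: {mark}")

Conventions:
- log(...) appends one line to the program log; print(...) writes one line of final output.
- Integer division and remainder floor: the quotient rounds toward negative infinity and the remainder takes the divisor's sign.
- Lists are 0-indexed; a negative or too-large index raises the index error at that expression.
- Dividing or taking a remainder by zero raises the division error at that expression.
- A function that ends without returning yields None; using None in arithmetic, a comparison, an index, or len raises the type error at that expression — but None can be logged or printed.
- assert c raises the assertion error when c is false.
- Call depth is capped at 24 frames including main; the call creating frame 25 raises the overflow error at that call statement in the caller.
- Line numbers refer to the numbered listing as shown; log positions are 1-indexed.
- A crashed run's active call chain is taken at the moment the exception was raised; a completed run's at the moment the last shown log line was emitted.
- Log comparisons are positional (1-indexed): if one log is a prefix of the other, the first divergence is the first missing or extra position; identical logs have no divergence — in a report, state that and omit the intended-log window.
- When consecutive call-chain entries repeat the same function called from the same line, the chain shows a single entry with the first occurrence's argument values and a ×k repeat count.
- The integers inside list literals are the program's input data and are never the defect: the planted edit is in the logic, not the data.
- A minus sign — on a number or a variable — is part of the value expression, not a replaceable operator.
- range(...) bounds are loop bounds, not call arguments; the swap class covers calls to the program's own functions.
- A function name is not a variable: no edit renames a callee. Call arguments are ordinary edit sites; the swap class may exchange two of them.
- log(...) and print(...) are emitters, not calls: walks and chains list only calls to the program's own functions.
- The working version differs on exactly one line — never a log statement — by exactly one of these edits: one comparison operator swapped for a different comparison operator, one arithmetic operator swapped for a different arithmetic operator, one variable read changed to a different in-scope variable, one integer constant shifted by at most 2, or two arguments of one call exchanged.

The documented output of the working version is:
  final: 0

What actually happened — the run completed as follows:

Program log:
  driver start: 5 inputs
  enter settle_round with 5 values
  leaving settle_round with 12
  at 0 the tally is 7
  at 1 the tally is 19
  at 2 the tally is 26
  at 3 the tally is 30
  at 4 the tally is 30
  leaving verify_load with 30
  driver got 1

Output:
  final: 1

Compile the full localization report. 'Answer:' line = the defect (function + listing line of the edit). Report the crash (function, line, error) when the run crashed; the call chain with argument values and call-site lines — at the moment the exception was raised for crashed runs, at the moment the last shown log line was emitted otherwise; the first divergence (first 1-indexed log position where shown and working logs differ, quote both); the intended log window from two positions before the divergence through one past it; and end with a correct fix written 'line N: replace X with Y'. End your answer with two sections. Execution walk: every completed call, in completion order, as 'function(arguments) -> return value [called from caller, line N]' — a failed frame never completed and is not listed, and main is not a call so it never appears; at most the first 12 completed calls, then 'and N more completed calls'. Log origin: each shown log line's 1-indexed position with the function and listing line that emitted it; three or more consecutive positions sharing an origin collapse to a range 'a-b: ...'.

Answer: the defect is in split_margin at line 29.
Core observation: The log first diverges at position 10: the faulty run prints 'driver got 1' where the working version prints 'driver got 0'.
Call chain: main.
First divergence: position 10 — shown 'driver got 1', intended 'driver got 0'.
Intended log window:
  8: at 4 the tally is 30
  9: leaving verify_load with 30
  10: driver got 0
Execution walk:
  settle_round([7, 12, 7, 4, 3]) -> 12  [called from split_margin, line 26]
  verify_load([7, 12, 7, 4, 3], 3) -> 30  [called from split_margin, line 27]
  split_margin([7, 12, 7, 4, 3], 3) -> 1  [called from main, line 35]
Log origins:
  1 — main, line 34
  2 — settle_round, line 2
  3 — settle_round, line 7
  4-8 — verify_load, line 15
  9 — verify_load, line 16
  10 — main, line 36
A correct fix: line 29: replace `top // top` with `top // span`.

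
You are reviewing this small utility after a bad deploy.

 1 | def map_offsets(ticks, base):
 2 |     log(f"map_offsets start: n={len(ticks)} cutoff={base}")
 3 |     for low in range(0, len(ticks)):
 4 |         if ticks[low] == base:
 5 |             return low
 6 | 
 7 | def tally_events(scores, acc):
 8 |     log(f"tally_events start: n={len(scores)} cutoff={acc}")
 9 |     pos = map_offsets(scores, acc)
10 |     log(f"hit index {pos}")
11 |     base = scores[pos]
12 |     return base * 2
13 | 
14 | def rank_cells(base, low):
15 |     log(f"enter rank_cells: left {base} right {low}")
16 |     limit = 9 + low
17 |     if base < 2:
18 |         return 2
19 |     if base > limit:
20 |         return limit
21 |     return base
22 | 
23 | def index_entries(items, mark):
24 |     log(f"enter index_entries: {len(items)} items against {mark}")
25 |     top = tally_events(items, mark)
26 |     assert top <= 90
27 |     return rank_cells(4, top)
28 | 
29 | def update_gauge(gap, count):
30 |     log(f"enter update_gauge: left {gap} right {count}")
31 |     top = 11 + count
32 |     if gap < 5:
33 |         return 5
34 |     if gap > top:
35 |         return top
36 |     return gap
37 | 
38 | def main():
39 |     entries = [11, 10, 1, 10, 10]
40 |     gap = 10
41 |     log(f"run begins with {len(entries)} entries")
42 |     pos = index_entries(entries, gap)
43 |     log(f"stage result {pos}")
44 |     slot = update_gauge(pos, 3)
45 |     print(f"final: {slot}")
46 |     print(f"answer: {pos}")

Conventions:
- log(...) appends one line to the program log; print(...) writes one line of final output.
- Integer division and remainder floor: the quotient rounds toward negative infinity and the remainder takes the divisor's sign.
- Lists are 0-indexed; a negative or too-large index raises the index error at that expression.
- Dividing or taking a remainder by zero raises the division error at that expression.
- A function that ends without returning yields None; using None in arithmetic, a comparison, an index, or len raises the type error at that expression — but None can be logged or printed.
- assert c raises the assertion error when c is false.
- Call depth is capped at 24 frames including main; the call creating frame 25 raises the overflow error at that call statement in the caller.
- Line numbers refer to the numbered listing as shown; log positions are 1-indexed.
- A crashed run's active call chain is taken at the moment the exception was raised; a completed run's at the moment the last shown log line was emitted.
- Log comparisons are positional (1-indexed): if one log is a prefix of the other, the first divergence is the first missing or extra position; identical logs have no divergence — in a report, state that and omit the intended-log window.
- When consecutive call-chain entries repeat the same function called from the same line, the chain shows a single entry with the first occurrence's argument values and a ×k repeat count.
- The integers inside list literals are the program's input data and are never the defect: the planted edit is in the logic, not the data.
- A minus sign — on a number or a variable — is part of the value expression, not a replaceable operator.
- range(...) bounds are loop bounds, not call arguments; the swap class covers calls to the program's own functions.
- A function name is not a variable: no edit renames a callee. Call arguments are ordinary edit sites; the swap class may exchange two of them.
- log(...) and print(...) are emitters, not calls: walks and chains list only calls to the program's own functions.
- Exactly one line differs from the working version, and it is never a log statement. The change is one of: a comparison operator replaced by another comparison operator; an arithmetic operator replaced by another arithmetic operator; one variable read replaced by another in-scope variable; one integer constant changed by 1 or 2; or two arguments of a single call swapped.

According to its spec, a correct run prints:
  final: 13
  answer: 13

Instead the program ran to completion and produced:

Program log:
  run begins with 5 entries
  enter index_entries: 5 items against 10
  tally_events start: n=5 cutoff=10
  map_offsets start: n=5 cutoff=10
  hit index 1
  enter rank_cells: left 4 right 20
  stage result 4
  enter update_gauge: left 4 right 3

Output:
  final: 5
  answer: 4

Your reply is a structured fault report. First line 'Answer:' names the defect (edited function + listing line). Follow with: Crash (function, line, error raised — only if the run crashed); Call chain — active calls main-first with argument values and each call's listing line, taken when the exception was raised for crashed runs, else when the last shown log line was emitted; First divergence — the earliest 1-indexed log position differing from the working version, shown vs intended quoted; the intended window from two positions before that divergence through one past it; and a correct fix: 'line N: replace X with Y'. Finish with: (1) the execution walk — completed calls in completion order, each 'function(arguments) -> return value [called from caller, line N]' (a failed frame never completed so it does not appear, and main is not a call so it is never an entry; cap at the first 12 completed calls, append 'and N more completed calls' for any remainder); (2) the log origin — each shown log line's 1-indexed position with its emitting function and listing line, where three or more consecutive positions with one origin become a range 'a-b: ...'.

Answer: the defect is in index_entries at line 27.
Key observation: Everything matches until log position 6, which reads 'enter rank_cells: left 4 right 20' in place of 'enter rank_cells: left 20 right 4'.
Call chain: main -> update_gauge(4, 3) (called at line 44).
First divergence: at position 6 the run shows 'enter rank_cells: left 4 right 20' where the working version logs 'enter rank_cells: left 20 right 4'.
Intended log window:
  4: map_offsets start: n=5 cutoff=10
  5: hit index 1
  6: enter rank_cells: left 20 right 4
  7: stage result 13
Execution walk:
  map_offsets([11, 10, 1, 10, 10], 10) -> 1  [called from tally_events, line 9]
  tally_events([11, 10, 1, 10, 10], 10) -> 20  [called from index_entries, line 25]
  rank_cells(4, 20) -> 4  [called from index_entries, line 27]
  index_entries([11, 10, 1, 10, 10], 10) -> 4  [called from main, line 42]
  update_gauge(4, 3) -> 5  [called from main, line 44]
Origin of each log line:
  1: logged in main at line 41
  2: logged in index_entries at line 24
  3: logged in tally_events at line 8
  4: logged in map_offsets at line 2
  5: logged in tally_events at line 10
  6: logged in rank_cells at line 15
  7: logged in main at line 43
  8: logged in update_gauge at line 30
A correct fix: line 27: replace `rank_cells(4, top)` with `rank_cells(top, 4)`.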